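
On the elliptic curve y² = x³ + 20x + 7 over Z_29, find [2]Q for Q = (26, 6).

(1, 17)

tangent at (26, 6): λ = (3·26² + 20)/(2·6) ≡ 18/12. 12⁻¹ ≡ 17 (mod 29) since 12·17 = 204 ≡ 1, so λ ≡ 18·17 ≡ 16.
  x = λ² - 26 - 26 = 256 - 52 ≡ 1; y = λ·(26 - 1) - 6 ≡ 17. → (1, 17)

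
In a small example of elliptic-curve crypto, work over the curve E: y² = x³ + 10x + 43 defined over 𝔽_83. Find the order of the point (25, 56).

3

2P: tangent at (25, 56): λ = (3·25² + 10)/(2·56) ≡ 59/29. 29⁻¹ ≡ 63 (mod 83), so λ ≡ 59·63 ≡ 65.
  x = λ² - 25 - 25 = 4225 - 50 ≡ 25; y = λ·(25 - 25) - 56 ≡ 27. → (25, 27)
3P: (25, 27) + (25, 56): same x and y₁ ≡ -y₂, so the sum is 𝒪.
3P = 𝒪, so the order is 3.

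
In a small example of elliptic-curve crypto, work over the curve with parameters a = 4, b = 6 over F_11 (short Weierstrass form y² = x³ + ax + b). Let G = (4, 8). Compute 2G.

(6, 2)

tangent at (4, 8): λ = (3·4² + 4)/(2·8) ≡ 8/5. 5⁻¹ ≡ 9 (mod 11), so λ ≡ 8·9 ≡ 6.
  x = λ² - 4 - 4 = 36 - 8 ≡ 6; y = λ·(4 - 6) - 8 ≡ 2. → (6, 2)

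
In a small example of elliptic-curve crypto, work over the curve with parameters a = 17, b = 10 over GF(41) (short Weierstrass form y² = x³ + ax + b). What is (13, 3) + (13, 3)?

(7, 29)

tangent at (13, 3): λ = (3·13² + 17)/(2·3) ≡ 32/6. 6⁻¹ ≡ 7 (mod 41), so λ ≡ 32·7 ≡ 19.
  x = λ² - 13 - 13 = 361 - 26 ≡ 7; y = λ·(13 - 7) - 3 ≡ 29. → (7, 29)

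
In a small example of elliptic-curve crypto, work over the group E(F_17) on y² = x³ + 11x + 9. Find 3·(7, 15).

(11, 4)

Write Q = (7, 15).
Repeated addition: build up to 3Q.
2Q: tangent at (7, 15): λ = (3·7² + 11)/(2·15) ≡ 5/13. 13⁻¹ ≡ 4 (mod 17) since 13·4 = 52 ≡ 1, so λ ≡ 5·4 ≡ 3.
  x = λ² - 7 - 7 = 9 - 14 ≡ 12; y = λ·(7 - 12) - 15 ≡ 4. → (12, 4)
3Q: (12, 4) + (7, 15). λ = (15 - 4)/(7 - 12) ≡ 11/12 mod 17. 12⁻¹ ≡ 10 (mod 17) since 12·10 = 120 ≡ 1, so λ ≡ 8.
  x = λ² - 12 - 7 = 64 - 19 ≡ 11; y = λ·(12 - 11) - 4 ≡ 4. → (11, 4)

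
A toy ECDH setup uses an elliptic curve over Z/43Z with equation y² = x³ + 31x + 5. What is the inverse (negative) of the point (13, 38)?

(13, 5)

-(13, 38) = (13, -38 mod 43) = (13, 5).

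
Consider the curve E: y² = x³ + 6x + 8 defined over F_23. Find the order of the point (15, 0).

2

2P: (15, 0) + (15, 0): same x and y₁ ≡ -y₂, so the sum is ∞.
2P = ∞, so the order is 2.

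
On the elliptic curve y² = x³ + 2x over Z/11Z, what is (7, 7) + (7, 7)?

tangent at (7, 7): λ = (3·7² + 2)/(2·7) ≡ 6/3. 3⁻¹ ≡ 4 (mod 11) since 3·4 = 12 ≡ 1, so λ ≡ 6·4 ≡ 2.
  x = λ² - 7 - 7 = 4 - 14 ≡ 1; y = λ·(7 - 1) - 7 ≡ 5. → (1, 5)

(1, 5)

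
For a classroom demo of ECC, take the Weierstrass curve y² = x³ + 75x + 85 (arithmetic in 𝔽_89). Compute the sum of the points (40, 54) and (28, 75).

(63, 53)

(40, 54) + (28, 75). λ = (75 - 54)/(28 - 40) ≡ 21/77 mod 89. 77⁻¹ ≡ 37 (mod 89), so λ ≡ 65.
  x = λ² - 40 - 28 = 4225 - 68 ≡ 63; y = λ·(40 - 63) - 54 ≡ 53. → (63, 53)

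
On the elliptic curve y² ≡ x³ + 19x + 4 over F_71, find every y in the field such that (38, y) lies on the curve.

x³ + 19x + 4 = 55598 ≡ 5 (mod 71).
Square roots of 5 mod 71: 17 and 54 (since 17² = 289 ≡ 5).

17, 54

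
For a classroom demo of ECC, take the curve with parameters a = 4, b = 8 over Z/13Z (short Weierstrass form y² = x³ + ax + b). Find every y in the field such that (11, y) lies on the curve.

x³ + 4x + 8 = 1383 ≡ 5 (mod 13).
5 is a non-residue mod 13; no y exists.

none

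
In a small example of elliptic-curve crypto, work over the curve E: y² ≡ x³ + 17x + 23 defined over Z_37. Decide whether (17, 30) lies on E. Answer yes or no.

no

y² = 30² ≡ 12; x³ + 17x + 23 = 5225 ≡ 8 (mod 37). 12 ≠ 8.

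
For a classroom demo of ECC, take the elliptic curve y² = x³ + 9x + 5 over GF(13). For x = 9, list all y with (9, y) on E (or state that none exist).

x³ + 9x + 5 = 815 ≡ 9 (mod 13).
Square roots of 9 mod 13: 3 and 10 (since 3² = 9 ≡ 9).

3, 10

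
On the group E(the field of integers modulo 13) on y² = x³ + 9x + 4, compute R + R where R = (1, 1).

(8, 9)

tangent at (1, 1): λ = (3·1² + 9)/(2·1) ≡ 12/2. 2⁻¹ ≡ 7 (mod 13), so λ ≡ 12·7 ≡ 6.
  x = λ² - 1 - 1 = 36 - 2 ≡ 8; y = λ·(1 - 8) - 1 ≡ 9. → (8, 9)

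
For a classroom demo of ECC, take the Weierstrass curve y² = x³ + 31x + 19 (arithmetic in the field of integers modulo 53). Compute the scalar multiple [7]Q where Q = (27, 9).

O

Double-and-add on 7 = (111)₂. Start with Q = (27, 9) for the leading 1-bit.
double: tangent at (27, 9): λ = (3·27² + 31)/(2·9) ≡ 45/18. 18⁻¹ ≡ 3 (mod 53) since 18·3 = 54 ≡ 1, so λ ≡ 45·3 ≡ 29.
  x = λ² - 27 - 27 = 841 - 54 ≡ 45; y = λ·(27 - 45) - 9 ≡ 52. → (45, 52)
add Q: (45, 52) + (27, 9). λ = (9 - 52)/(27 - 45) ≡ 10/35 mod 53. 35⁻¹ ≡ 50 (mod 53), so λ ≡ 23.
  x = λ² - 45 - 27 = 529 - 72 ≡ 33; y = λ·(45 - 33) - 52 ≡ 12. → (33, 12)
double: tangent at (33, 12): λ = (3·33² + 31)/(2·12) ≡ 12/24. 24⁻¹ ≡ 42 (mod 53), so λ ≡ 12·42 ≡ 27.
  x = λ² - 33 - 33 = 729 - 66 ≡ 27; y = λ·(33 - 27) - 12 ≡ 44. → (27, 44)
add Q: (27, 44) + (27, 9): same x and y₁ ≡ -y₂, so the sum is 𝒪.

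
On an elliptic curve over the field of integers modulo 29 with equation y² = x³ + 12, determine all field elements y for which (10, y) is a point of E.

none

x³ + 0x + 12 = 1012 ≡ 26 (mod 29).
26 is a non-residue mod 29; no y exists.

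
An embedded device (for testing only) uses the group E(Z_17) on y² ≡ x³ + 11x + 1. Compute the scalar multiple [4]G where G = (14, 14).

Double-and-add on 4 = (100)₂. Start with G = (14, 14) for the leading 1-bit.
double: tangent at (14, 14): λ = (3·14² + 11)/(2·14) ≡ 4/11. 11⁻¹ ≡ 14 (mod 17), so λ ≡ 4·14 ≡ 5.
  x = λ² - 14 - 14 = 25 - 28 ≡ 14; y = λ·(14 - 14) - 14 ≡ 3. → (14, 3)
double: tangent at (14, 3): λ = (3·14² + 11)/(2·3) ≡ 4/6. 6⁻¹ ≡ 3 (mod 17), so λ ≡ 4·3 ≡ 12.
  x = λ² - 14 - 14 = 144 - 28 ≡ 14; y = λ·(14 - 14) - 3 ≡ 14. → (14, 14)

(14, 14)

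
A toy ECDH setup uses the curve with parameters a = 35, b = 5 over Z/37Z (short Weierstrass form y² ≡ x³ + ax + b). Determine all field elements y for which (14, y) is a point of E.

x³ + 35x + 5 = 3239 ≡ 20 (mod 37).
20 is a non-residue mod 37; no y exists.

none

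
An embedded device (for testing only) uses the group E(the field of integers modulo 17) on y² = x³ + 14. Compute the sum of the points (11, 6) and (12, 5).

(12, 12)

(11, 6) + (12, 5). λ = (5 - 6)/(12 - 11) ≡ 16/1 mod 17. 1⁻¹ ≡ 1 (mod 17), so λ ≡ 16.
  x = λ² - 11 - 12 = 256 - 23 ≡ 12; y = λ·(11 - 12) - 6 ≡ 12. → (12, 12)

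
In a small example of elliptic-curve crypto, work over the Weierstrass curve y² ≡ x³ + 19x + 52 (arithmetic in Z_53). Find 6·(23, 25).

Write P = (23, 25).
Repeated addition: build up to 6P.
2P: tangent at (23, 25): λ = (3·23² + 19)/(2·25) ≡ 16/50. 50⁻¹ ≡ 35 (mod 53), so λ ≡ 16·35 ≡ 30.
  x = λ² - 23 - 23 = 900 - 46 ≡ 6; y = λ·(23 - 6) - 25 ≡ 8. → (6, 8)
3P: (6, 8) + (23, 25). λ = (25 - 8)/(23 - 6) ≡ 17/17 mod 53. 17⁻¹ ≡ 25 (mod 53), so λ ≡ 1.
  x = λ² - 6 - 23 = 1 - 29 ≡ 25; y = λ·(6 - 25) - 8 ≡ 26. → (25, 26)
4P: (25, 26) + (23, 25). λ = (25 - 26)/(23 - 25) ≡ 52/51 mod 53. 51⁻¹ ≡ 26 (mod 53), so λ ≡ 27.
  x = λ² - 25 - 23 = 729 - 48 ≡ 45; y = λ·(25 - 45) - 26 ≡ 17. → (45, 17)
5P: (45, 17) + (23, 25). λ = (25 - 17)/(23 - 45) ≡ 8/31 mod 53. 31⁻¹ ≡ 12 (mod 53), so λ ≡ 43.
  x = λ² - 45 - 23 = 1849 - 68 ≡ 32; y = λ·(45 - 32) - 17 ≡ 12. → (32, 12)
6P: (32, 12) + (23, 25). λ = (25 - 12)/(23 - 32) ≡ 13/44 mod 53. 44⁻¹ ≡ 47 (mod 53), so λ ≡ 28.
  x = λ² - 32 - 23 = 784 - 55 ≡ 40; y = λ·(32 - 40) - 12 ≡ 29. → (40, 29)

(40, 29)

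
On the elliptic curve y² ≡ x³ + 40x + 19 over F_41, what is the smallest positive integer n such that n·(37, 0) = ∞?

2P: (37, 0) + (37, 0): same x and y₁ ≡ -y₂, so the sum is ∞.
2P = ∞, so the order is 2.

2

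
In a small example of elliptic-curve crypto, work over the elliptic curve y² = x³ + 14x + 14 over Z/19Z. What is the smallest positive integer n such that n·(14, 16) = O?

7

2P: tangent at (14, 16): λ = (3·14² + 14)/(2·16) ≡ 13/13. 13⁻¹ ≡ 3 (mod 19), so λ ≡ 13·3 ≡ 1.
  x = λ² - 14 - 14 = 1 - 28 ≡ 11; y = λ·(14 - 11) - 16 ≡ 6. → (11, 6)
3P: (11, 6) + (14, 16). λ = (16 - 6)/(14 - 11) ≡ 10/3 mod 19. 3⁻¹ ≡ 13 (mod 19), so λ ≡ 16.
  x = λ² - 11 - 14 = 256 - 25 ≡ 3; y = λ·(11 - 3) - 6 ≡ 8. → (3, 8)
4P: (3, 8) + (14, 16). λ = (16 - 8)/(14 - 3) ≡ 8/11 mod 19. 11⁻¹ ≡ 7 (mod 19), so λ ≡ 18.
  x = λ² - 3 - 14 = 324 - 17 ≡ 3; y = λ·(3 - 3) - 8 ≡ 11. → (3, 11)
5P: (3, 11) + (14, 16). λ = (16 - 11)/(14 - 3) ≡ 5/11 mod 19. 11⁻¹ ≡ 7 (mod 19), so λ ≡ 16.
  x = λ² - 3 - 14 = 256 - 17 ≡ 11; y = λ·(3 - 11) - 11 ≡ 13. → (11, 13)
6P: (11, 13) + (14, 16). λ = (16 - 13)/(14 - 11) ≡ 3/3 mod 19. 3⁻¹ ≡ 13 (mod 19), so λ ≡ 1.
  x = λ² - 11 - 14 = 1 - 25 ≡ 14; y = λ·(11 - 14) - 13 ≡ 3. → (14, 3)
7P: (14, 3) + (14, 16): same x and y₁ ≡ -y₂, so the sum is O.
7P = O, so the order is 7.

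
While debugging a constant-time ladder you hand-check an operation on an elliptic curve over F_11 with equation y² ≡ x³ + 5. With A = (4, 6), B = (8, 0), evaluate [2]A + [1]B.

First 2A:
Repeated addition: build up to 2A.
2A: tangent at (4, 6): λ = (3·4² + 0)/(2·6) ≡ 4/1. 1⁻¹ ≡ 1 (mod 11), so λ ≡ 4·1 ≡ 4.
  x = λ² - 4 - 4 = 16 - 8 ≡ 8; y = λ·(4 - 8) - 6 ≡ 0. → (8, 0)
2A = (8, 0).
Finally 2A + B:
(8, 0) + (8, 0): same x and y₁ ≡ -y₂, so the sum is O.

O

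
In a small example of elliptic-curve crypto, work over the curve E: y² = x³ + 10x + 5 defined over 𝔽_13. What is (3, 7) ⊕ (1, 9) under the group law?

(3, 7) + (1, 9). λ = (9 - 7)/(1 - 3) ≡ 2/11 mod 13. 11⁻¹ ≡ 6 (mod 13), so λ ≡ 12.
  x = λ² - 3 - 1 = 144 - 4 ≡ 10; y = λ·(3 - 10) - 7 ≡ 0. → (10, 0)

(10, 0)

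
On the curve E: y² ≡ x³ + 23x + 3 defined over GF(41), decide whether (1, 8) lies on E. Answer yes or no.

no

y² = 8² ≡ 23; x³ + 23x + 3 = 27 ≡ 27 (mod 41). 23 ≠ 27.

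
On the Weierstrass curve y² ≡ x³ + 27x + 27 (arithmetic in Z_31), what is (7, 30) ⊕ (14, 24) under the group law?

(7, 30) + (14, 24). λ = (24 - 30)/(14 - 7) ≡ 25/7 mod 31. 7⁻¹ ≡ 9 (mod 31), so λ ≡ 8.
  x = λ² - 7 - 14 = 64 - 21 ≡ 12; y = λ·(7 - 12) - 30 ≡ 23. → (12, 23)

(12, 23)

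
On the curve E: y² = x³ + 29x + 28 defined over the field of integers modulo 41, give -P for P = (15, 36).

(15, 5)

-(15, 36) = (15, -36 mod 41) = (15, 5).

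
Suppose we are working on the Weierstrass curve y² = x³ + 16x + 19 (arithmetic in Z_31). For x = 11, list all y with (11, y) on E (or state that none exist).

x³ + 16x + 19 = 1526 ≡ 7 (mod 31).
Square roots of 7 mod 31: 10 and 21 (since 10² = 100 ≡ 7).

10, 21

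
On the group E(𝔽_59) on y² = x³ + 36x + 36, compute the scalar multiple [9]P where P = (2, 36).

Repeated addition: build up to 9P.
2P: tangent at (2, 36): λ = (3·2² + 36)/(2·36) ≡ 48/13. 13⁻¹ ≡ 50 (mod 59) since 13·50 = 650 ≡ 1, so λ ≡ 48·50 ≡ 40.
  x = λ² - 2 - 2 = 1600 - 4 ≡ 3; y = λ·(2 - 3) - 36 ≡ 42. → (3, 42)
3P: (3, 42) + (2, 36). λ = (36 - 42)/(2 - 3) ≡ 53/58 mod 59. 58⁻¹ ≡ 58 (mod 59), so λ ≡ 6.
  x = λ² - 3 - 2 = 36 - 5 ≡ 31; y = λ·(3 - 31) - 42 ≡ 26. → (31, 26)
4P: (31, 26) + (2, 36). λ = (36 - 26)/(2 - 31) ≡ 10/30 mod 59. 30⁻¹ ≡ 2 (mod 59), so λ ≡ 20.
  x = λ² - 31 - 2 = 400 - 33 ≡ 13; y = λ·(31 - 13) - 26 ≡ 39. → (13, 39)
5P: (13, 39) + (2, 36). λ = (36 - 39)/(2 - 13) ≡ 56/48 mod 59. 48⁻¹ ≡ 16 (mod 59) since 48·16 = 768 ≡ 1, so λ ≡ 11.
  x = λ² - 13 - 2 = 121 - 15 ≡ 47; y = λ·(13 - 47) - 39 ≡ 0. → (47, 0)
6P: (47, 0) + (2, 36). λ = (36 - 0)/(2 - 47) ≡ 36/14 mod 59. 14⁻¹ ≡ 38 (mod 59), so λ ≡ 11.
  x = λ² - 47 - 2 = 121 - 49 ≡ 13; y = λ·(47 - 13) - 0 ≡ 20. → (13, 20)
7P: (13, 20) + (2, 36). λ = (36 - 20)/(2 - 13) ≡ 16/48 mod 59. 48⁻¹ ≡ 16 (mod 59), so λ ≡ 20.
  x = λ² - 13 - 2 = 400 - 15 ≡ 31; y = λ·(13 - 31) - 20 ≡ 33. → (31, 33)
8P: (31, 33) + (2, 36). λ = (36 - 33)/(2 - 31) ≡ 3/30 mod 59. 30⁻¹ ≡ 2 (mod 59), so λ ≡ 6.
  x = λ² - 31 - 2 = 36 - 33 ≡ 3; y = λ·(31 - 3) - 33 ≡ 17. → (3, 17)
9P: (3, 17) + (2, 36). λ = (36 - 17)/(2 - 3) ≡ 19/58 mod 59. 58⁻¹ ≡ 58 (mod 59) since 58·58 = 3364 ≡ 1, so λ ≡ 40.
  x = λ² - 3 - 2 = 1600 - 5 ≡ 2; y = λ·(3 - 2) - 17 ≡ 23. → (2, 23)

(2, 23)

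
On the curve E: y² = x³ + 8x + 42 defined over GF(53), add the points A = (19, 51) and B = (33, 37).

(2, 38)

(19, 51) + (33, 37). λ = (37 - 51)/(33 - 19) ≡ 39/14 mod 53. 14⁻¹ ≡ 19 (mod 53) since 14·19 = 266 ≡ 1, so λ ≡ 52.
  x = λ² - 19 - 33 = 2704 - 52 ≡ 2; y = λ·(19 - 2) - 51 ≡ 38. → (2, 38)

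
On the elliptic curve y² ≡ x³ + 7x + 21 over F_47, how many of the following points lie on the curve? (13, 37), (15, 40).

(13, 37): 37² ≡ 6, rhs ≡ 6 → on.
(15, 40): 40² ≡ 2, rhs ≡ 23 → off.

1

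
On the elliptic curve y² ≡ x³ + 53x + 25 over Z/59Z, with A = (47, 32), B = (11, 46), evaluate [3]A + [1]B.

(8, 28)

First 3A:
Repeated addition: build up to 3A.
2A: tangent at (47, 32): λ = (3·47² + 53)/(2·32) ≡ 13/5. 5⁻¹ ≡ 12 (mod 59) since 5·12 = 60 ≡ 1, so λ ≡ 13·12 ≡ 38.
  x = λ² - 47 - 47 = 1444 - 94 ≡ 52; y = λ·(47 - 52) - 32 ≡ 14. → (52, 14)
3A: (52, 14) + (47, 32). λ = (32 - 14)/(47 - 52) ≡ 18/54 mod 59. 54⁻¹ ≡ 47 (mod 59) since 54·47 = 2538 ≡ 1, so λ ≡ 20.
  x = λ² - 52 - 47 = 400 - 99 ≡ 6; y = λ·(52 - 6) - 14 ≡ 21. → (6, 21)
3A = (6, 21).
Finally 3A + B:
(6, 21) + (11, 46). λ = (46 - 21)/(11 - 6) ≡ 25/5 mod 59. 5⁻¹ ≡ 12 (mod 59), so λ ≡ 5.
  x = λ² - 6 - 11 = 25 - 17 ≡ 8; y = λ·(6 - 8) - 21 ≡ 28. → (8, 28)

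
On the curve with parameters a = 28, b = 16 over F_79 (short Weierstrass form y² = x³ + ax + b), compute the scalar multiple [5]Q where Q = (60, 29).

(48, 3)

Repeated addition: build up to 5Q.
2Q: tangent at (60, 29): λ = (3·60² + 28)/(2·29) ≡ 5/58. 58⁻¹ ≡ 15 (mod 79) since 58·15 = 870 ≡ 1, so λ ≡ 5·15 ≡ 75.
  x = λ² - 60 - 60 = 5625 - 120 ≡ 54; y = λ·(60 - 54) - 29 ≡ 26. → (54, 26)
3Q: (54, 26) + (60, 29). λ = (29 - 26)/(60 - 54) ≡ 3/6 mod 79. 6⁻¹ ≡ 66 (mod 79), so λ ≡ 40.
  x = λ² - 54 - 60 = 1600 - 114 ≡ 64; y = λ·(54 - 64) - 26 ≡ 48. → (64, 48)
4Q: (64, 48) + (60, 29). λ = (29 - 48)/(60 - 64) ≡ 60/75 mod 79. 75⁻¹ ≡ 59 (mod 79), so λ ≡ 64.
  x = λ² - 64 - 60 = 4096 - 124 ≡ 22; y = λ·(64 - 22) - 48 ≡ 33. → (22, 33)
5Q: (22, 33) + (60, 29). λ = (29 - 33)/(60 - 22) ≡ 75/38 mod 79. 38⁻¹ ≡ 52 (mod 79), so λ ≡ 29.
  x = λ² - 22 - 60 = 841 - 82 ≡ 48; y = λ·(22 - 48) - 33 ≡ 3. → (48, 3)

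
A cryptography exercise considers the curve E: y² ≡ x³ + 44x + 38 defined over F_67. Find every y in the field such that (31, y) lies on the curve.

x³ + 44x + 38 = 31193 ≡ 38 (mod 67).
38 is a non-residue mod 67; no y exists.

none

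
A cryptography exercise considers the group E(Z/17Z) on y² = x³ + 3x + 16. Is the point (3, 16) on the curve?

yes

y² = 16² ≡ 1; x³ + 3x + 16 = 52 ≡ 1 (mod 17). 1 = 1.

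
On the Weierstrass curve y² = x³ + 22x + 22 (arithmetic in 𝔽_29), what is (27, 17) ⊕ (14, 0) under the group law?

(27, 17) + (14, 0). λ = (0 - 17)/(14 - 27) ≡ 12/16 mod 29. 16⁻¹ ≡ 20 (mod 29) since 16·20 = 320 ≡ 1, so λ ≡ 8.
  x = λ² - 27 - 14 = 64 - 41 ≡ 23; y = λ·(27 - 23) - 17 ≡ 15. → (23, 15)

(23, 15)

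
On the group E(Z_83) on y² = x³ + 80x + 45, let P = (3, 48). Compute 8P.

(39, 20)

Repeated addition: build up to 8P.
2P: tangent at (3, 48): λ = (3·3² + 80)/(2·48) ≡ 24/13. 13⁻¹ ≡ 32 (mod 83), so λ ≡ 24·32 ≡ 21.
  x = λ² - 3 - 3 = 441 - 6 ≡ 20; y = λ·(3 - 20) - 48 ≡ 10. → (20, 10)
3P: (20, 10) + (3, 48). λ = (48 - 10)/(3 - 20) ≡ 38/66 mod 83. 66⁻¹ ≡ 39 (mod 83), so λ ≡ 71.
  x = λ² - 20 - 3 = 5041 - 23 ≡ 38; y = λ·(20 - 38) - 10 ≡ 40. → (38, 40)
4P: (38, 40) + (3, 48). λ = (48 - 40)/(3 - 38) ≡ 8/48 mod 83. 48⁻¹ ≡ 64 (mod 83), so λ ≡ 14.
  x = λ² - 38 - 3 = 196 - 41 ≡ 72; y = λ·(38 - 72) - 40 ≡ 65. → (72, 65)
5P: (72, 65) + (3, 48). λ = (48 - 65)/(3 - 72) ≡ 66/14 mod 83. 14⁻¹ ≡ 6 (mod 83), so λ ≡ 64.
  x = λ² - 72 - 3 = 4096 - 75 ≡ 37; y = λ·(72 - 37) - 65 ≡ 17. → (37, 17)
6P: (37, 17) + (3, 48). λ = (48 - 17)/(3 - 37) ≡ 31/49 mod 83. 49⁻¹ ≡ 61 (mod 83) since 49·61 = 2989 ≡ 1, so λ ≡ 65.
  x = λ² - 37 - 3 = 4225 - 40 ≡ 35; y = λ·(37 - 35) - 17 ≡ 30. → (35, 30)
7P: (35, 30) + (3, 48). λ = (48 - 30)/(3 - 35) ≡ 18/51 mod 83. 51⁻¹ ≡ 70 (mod 83), so λ ≡ 15.
  x = λ² - 35 - 3 = 225 - 38 ≡ 21; y = λ·(35 - 21) - 30 ≡ 14. → (21, 14)
8P: (21, 14) + (3, 48). λ = (48 - 14)/(3 - 21) ≡ 34/65 mod 83. 65⁻¹ ≡ 23 (mod 83) since 65·23 = 1495 ≡ 1, so λ ≡ 35.
  x = λ² - 21 - 3 = 1225 - 24 ≡ 39; y = λ·(21 - 39) - 14 ≡ 20. → (39, 20)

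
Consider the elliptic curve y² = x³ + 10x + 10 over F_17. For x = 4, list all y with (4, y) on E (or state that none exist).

x³ + 10x + 10 = 114 ≡ 12 (mod 17).
12 is a non-residue mod 17; no y exists.

none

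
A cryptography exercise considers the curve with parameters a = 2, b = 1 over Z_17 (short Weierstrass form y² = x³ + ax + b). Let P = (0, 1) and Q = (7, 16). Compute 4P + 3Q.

First 4P:
Repeated addition: build up to 4P.
2P: tangent at (0, 1): λ = (3·0² + 2)/(2·1) ≡ 2/2. 2⁻¹ ≡ 9 (mod 17), so λ ≡ 2·9 ≡ 1.
  x = λ² - 0 - 0 = 1 - 0 ≡ 1; y = λ·(0 - 1) - 1 ≡ 15. → (1, 15)
3P: (1, 15) + (0, 1). λ = (1 - 15)/(0 - 1) ≡ 3/16 mod 17. 16⁻¹ ≡ 16 (mod 17) since 16·16 = 256 ≡ 1, so λ ≡ 14.
  x = λ² - 1 - 0 = 196 - 1 ≡ 8; y = λ·(1 - 8) - 15 ≡ 6. → (8, 6)
4P: (8, 6) + (0, 1). λ = (1 - 6)/(0 - 8) ≡ 12/9 mod 17. 9⁻¹ ≡ 2 (mod 17), so λ ≡ 7.
  x = λ² - 8 - 0 = 49 - 8 ≡ 7; y = λ·(8 - 7) - 6 ≡ 1. → (7, 1)
4P = (7, 1).
Next 3Q:
Repeated addition: build up to 3Q.
2Q: tangent at (7, 16): λ = (3·7² + 2)/(2·16) ≡ 13/15. 15⁻¹ ≡ 8 (mod 17) since 15·8 = 120 ≡ 1, so λ ≡ 13·8 ≡ 2.
  x = λ² - 7 - 7 = 4 - 14 ≡ 7; y = λ·(7 - 7) - 16 ≡ 1. → (7, 1)
3Q: (7, 1) + (7, 16): same x and y₁ ≡ -y₂, so the sum is the point at infinity.
3Q = the point at infinity.
Finally 4P + 3Q:
(7, 1) + the point at infinity = (7, 1) (identity).

(7, 1)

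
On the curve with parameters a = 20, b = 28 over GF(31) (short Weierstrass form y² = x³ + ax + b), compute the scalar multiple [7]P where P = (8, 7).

Repeated addition: build up to 7P.
2P: tangent at (8, 7): λ = (3·8² + 20)/(2·7) ≡ 26/14. 14⁻¹ ≡ 20 (mod 31), so λ ≡ 26·20 ≡ 24.
  x = λ² - 8 - 8 = 576 - 16 ≡ 2; y = λ·(8 - 2) - 7 ≡ 13. → (2, 13)
3P: (2, 13) + (8, 7). λ = (7 - 13)/(8 - 2) ≡ 25/6 mod 31. 6⁻¹ ≡ 26 (mod 31) since 6·26 = 156 ≡ 1, so λ ≡ 30.
  x = λ² - 2 - 8 = 900 - 10 ≡ 22; y = λ·(2 - 22) - 13 ≡ 7. → (22, 7)
4P: (22, 7) + (8, 7). λ = (7 - 7)/(8 - 22) ≡ 0/17 mod 31. 17⁻¹ ≡ 11 (mod 31), so λ ≡ 0.
  x = λ² - 22 - 8 = 0 - 30 ≡ 1; y = λ·(22 - 1) - 7 ≡ 24. → (1, 24)
5P: (1, 24) + (8, 7). λ = (7 - 24)/(8 - 1) ≡ 14/7 mod 31. 7⁻¹ ≡ 9 (mod 31), so λ ≡ 2.
  x = λ² - 1 - 8 = 4 - 9 ≡ 26; y = λ·(1 - 26) - 24 ≡ 19. → (26, 19)
6P: (26, 19) + (8, 7). λ = (7 - 19)/(8 - 26) ≡ 19/13 mod 31. 13⁻¹ ≡ 12 (mod 31) since 13·12 = 156 ≡ 1, so λ ≡ 11.
  x = λ² - 26 - 8 = 121 - 34 ≡ 25; y = λ·(26 - 25) - 19 ≡ 23. → (25, 23)
7P: (25, 23) + (8, 7). λ = (7 - 23)/(8 - 25) ≡ 15/14 mod 31. 14⁻¹ ≡ 20 (mod 31), so λ ≡ 21.
  x = λ² - 25 - 8 = 441 - 33 ≡ 5; y = λ·(25 - 5) - 23 ≡ 25. → (5, 25)

(5, 25)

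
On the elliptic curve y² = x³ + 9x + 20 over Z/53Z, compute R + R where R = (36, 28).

(21, 6)

tangent at (36, 28): λ = (3·36² + 9)/(2·28) ≡ 28/3. 3⁻¹ ≡ 18 (mod 53) since 3·18 = 54 ≡ 1, so λ ≡ 28·18 ≡ 27.
  x = λ² - 36 - 36 = 729 - 72 ≡ 21; y = λ·(36 - 21) - 28 ≡ 6. → (21, 6)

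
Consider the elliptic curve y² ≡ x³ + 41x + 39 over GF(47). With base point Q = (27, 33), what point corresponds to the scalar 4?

O

Double-and-add on 4 = (100)₂. Start with Q = (27, 33) for the leading 1-bit.
double: tangent at (27, 33): λ = (3·27² + 41)/(2·33) ≡ 19/19. 19⁻¹ ≡ 5 (mod 47), so λ ≡ 19·5 ≡ 1.
  x = λ² - 27 - 27 = 1 - 54 ≡ 41; y = λ·(27 - 41) - 33 ≡ 0. → (41, 0)
double: (41, 0) + (41, 0): same x and y₁ ≡ -y₂, so the sum is O.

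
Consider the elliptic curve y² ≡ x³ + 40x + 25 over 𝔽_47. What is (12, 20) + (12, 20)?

tangent at (12, 20): λ = (3·12² + 40)/(2·20) ≡ 2/40. 40⁻¹ ≡ 20 (mod 47) since 40·20 = 800 ≡ 1, so λ ≡ 2·20 ≡ 40.
  x = λ² - 12 - 12 = 1600 - 24 ≡ 25; y = λ·(12 - 25) - 20 ≡ 24. → (25, 24)

(25, 24)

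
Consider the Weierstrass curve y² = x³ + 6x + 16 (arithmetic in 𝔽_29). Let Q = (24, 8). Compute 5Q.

Double-and-add on 5 = (101)₂. Start with Q = (24, 8) for the leading 1-bit.
double: tangent at (24, 8): λ = (3·24² + 6)/(2·8) ≡ 23/16. 16⁻¹ ≡ 20 (mod 29), so λ ≡ 23·20 ≡ 25.
  x = λ² - 24 - 24 = 625 - 48 ≡ 26; y = λ·(24 - 26) - 8 ≡ 0. → (26, 0)
double: (26, 0) + (26, 0): same x and y₁ ≡ -y₂, so the sum is O.
add Q: O + (24, 8) = (24, 8) (identity).

(24, 8)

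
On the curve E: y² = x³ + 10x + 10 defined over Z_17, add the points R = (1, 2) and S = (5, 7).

(3, 4)

(1, 2) + (5, 7). λ = (7 - 2)/(5 - 1) ≡ 5/4 mod 17. 4⁻¹ ≡ 13 (mod 17) since 4·13 = 52 ≡ 1, so λ ≡ 14.
  x = λ² - 1 - 5 = 196 - 6 ≡ 3; y = λ·(1 - 3) - 2 ≡ 4. → (3, 4)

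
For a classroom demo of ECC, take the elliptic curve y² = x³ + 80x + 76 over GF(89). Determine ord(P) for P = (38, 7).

2P: tangent at (38, 7): λ = (3·38² + 80)/(2·7) ≡ 51/14. 14⁻¹ ≡ 70 (mod 89), so λ ≡ 51·70 ≡ 10.
  x = λ² - 38 - 38 = 100 - 76 ≡ 24; y = λ·(38 - 24) - 7 ≡ 44. → (24, 44)
3P: (24, 44) + (38, 7). λ = (7 - 44)/(38 - 24) ≡ 52/14 mod 89. 14⁻¹ ≡ 70 (mod 89), so λ ≡ 80.
  x = λ² - 24 - 38 = 6400 - 62 ≡ 19; y = λ·(24 - 19) - 44 ≡ 0. → (19, 0)
4P: (19, 0) + (38, 7). λ = (7 - 0)/(38 - 19) ≡ 7/19 mod 89. 19⁻¹ ≡ 75 (mod 89), so λ ≡ 80.
  x = λ² - 19 - 38 = 6400 - 57 ≡ 24; y = λ·(19 - 24) - 0 ≡ 45. → (24, 45)
5P: (24, 45) + (38, 7). λ = (7 - 45)/(38 - 24) ≡ 51/14 mod 89. 14⁻¹ ≡ 70 (mod 89), so λ ≡ 10.
  x = λ² - 24 - 38 = 100 - 62 ≡ 38; y = λ·(24 - 38) - 45 ≡ 82. → (38, 82)
6P: (38, 82) + (38, 7): same x and y₁ ≡ -y₂, so the sum is ∞.
6P = ∞, so the order is 6.

6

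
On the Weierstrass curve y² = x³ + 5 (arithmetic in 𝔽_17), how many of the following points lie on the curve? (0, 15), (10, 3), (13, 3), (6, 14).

(0, 15): 15² ≡ 4, rhs ≡ 5 → off.
(10, 3): 3² ≡ 9, rhs ≡ 2 → off.
(13, 3): 3² ≡ 9, rhs ≡ 9 → on.
(6, 14): 14² ≡ 9, rhs ≡ 0 → off.

1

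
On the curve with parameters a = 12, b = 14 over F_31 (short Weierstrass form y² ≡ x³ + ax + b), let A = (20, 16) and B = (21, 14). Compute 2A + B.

First 2A:
Repeated addition: build up to 2A.
2A: tangent at (20, 16): λ = (3·20² + 12)/(2·16) ≡ 3/1. 1⁻¹ ≡ 1 (mod 31) since 1·1 = 1 ≡ 1, so λ ≡ 3·1 ≡ 3.
  x = λ² - 20 - 20 = 9 - 40 ≡ 0; y = λ·(20 - 0) - 16 ≡ 13. → (0, 13)
2A = (0, 13).
Finally 2A + B:
(0, 13) + (21, 14). λ = (14 - 13)/(21 - 0) ≡ 1/21 mod 31. 21⁻¹ ≡ 3 (mod 31) since 21·3 = 63 ≡ 1, so λ ≡ 3.
  x = λ² - 0 - 21 = 9 - 21 ≡ 19; y = λ·(0 - 19) - 13 ≡ 23. → (19, 23)

(19, 23)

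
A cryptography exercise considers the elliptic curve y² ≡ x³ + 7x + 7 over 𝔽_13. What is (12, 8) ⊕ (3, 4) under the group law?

(12, 5)

(12, 8) + (3, 4). λ = (4 - 8)/(3 - 12) ≡ 9/4 mod 13. 4⁻¹ ≡ 10 (mod 13) since 4·10 = 40 ≡ 1, so λ ≡ 12.
  x = λ² - 12 - 3 = 144 - 15 ≡ 12; y = λ·(12 - 12) - 8 ≡ 5. → (12, 5)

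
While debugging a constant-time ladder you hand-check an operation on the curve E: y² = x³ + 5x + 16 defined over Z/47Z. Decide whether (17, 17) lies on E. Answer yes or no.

y² = 17² ≡ 7; x³ + 5x + 16 = 5014 ≡ 32 (mod 47). 7 ≠ 32.

no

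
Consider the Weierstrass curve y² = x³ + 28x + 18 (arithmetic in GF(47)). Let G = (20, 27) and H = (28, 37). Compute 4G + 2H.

(18, 3)

First 4G:
Repeated addition: build up to 4G.
2G: tangent at (20, 27): λ = (3·20² + 28)/(2·27) ≡ 6/7. 7⁻¹ ≡ 27 (mod 47), so λ ≡ 6·27 ≡ 21.
  x = λ² - 20 - 20 = 441 - 40 ≡ 25; y = λ·(20 - 25) - 27 ≡ 9. → (25, 9)
3G: (25, 9) + (20, 27). λ = (27 - 9)/(20 - 25) ≡ 18/42 mod 47. 42⁻¹ ≡ 28 (mod 47), so λ ≡ 34.
  x = λ² - 25 - 20 = 1156 - 45 ≡ 30; y = λ·(25 - 30) - 9 ≡ 9. → (30, 9)
4G: (30, 9) + (20, 27). λ = (27 - 9)/(20 - 30) ≡ 18/37 mod 47. 37⁻¹ ≡ 14 (mod 47), so λ ≡ 17.
  x = λ² - 30 - 20 = 289 - 50 ≡ 4; y = λ·(30 - 4) - 9 ≡ 10. → (4, 10)
4G = (4, 10).
Next 2H:
Repeated addition: build up to 2H.
2H: tangent at (28, 37): λ = (3·28² + 28)/(2·37) ≡ 30/27. 27⁻¹ ≡ 7 (mod 47) since 27·7 = 189 ≡ 1, so λ ≡ 30·7 ≡ 22.
  x = λ² - 28 - 28 = 484 - 56 ≡ 5; y = λ·(28 - 5) - 37 ≡ 46. → (5, 46)
2H = (5, 46).
Finally 4G + 2H:
(4, 10) + (5, 46). λ = (46 - 10)/(5 - 4) ≡ 36/1 mod 47. 1⁻¹ ≡ 1 (mod 47), so λ ≡ 36.
  x = λ² - 4 - 5 = 1296 - 9 ≡ 18; y = λ·(4 - 18) - 10 ≡ 3. → (18, 3)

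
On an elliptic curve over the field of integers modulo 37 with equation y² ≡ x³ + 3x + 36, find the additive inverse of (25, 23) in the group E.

-(25, 23) = (25, -23 mod 37) = (25, 14).

(25, 14)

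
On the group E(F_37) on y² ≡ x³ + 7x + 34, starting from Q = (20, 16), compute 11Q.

Double-and-add on 11 = (1011)₂. Start with Q = (20, 16) for the leading 1-bit.
double: tangent at (20, 16): λ = (3·20² + 7)/(2·16) ≡ 23/32. 32⁻¹ ≡ 22 (mod 37), so λ ≡ 23·22 ≡ 25.
  x = λ² - 20 - 20 = 625 - 40 ≡ 30; y = λ·(20 - 30) - 16 ≡ 30. → (30, 30)
double: tangent at (30, 30): λ = (3·30² + 7)/(2·30) ≡ 6/23. 23⁻¹ ≡ 29 (mod 37), so λ ≡ 6·29 ≡ 26.
  x = λ² - 30 - 30 = 676 - 60 ≡ 24; y = λ·(30 - 24) - 30 ≡ 15. → (24, 15)
add Q: (24, 15) + (20, 16). λ = (16 - 15)/(20 - 24) ≡ 1/33 mod 37. 33⁻¹ ≡ 9 (mod 37), so λ ≡ 9.
  x = λ² - 24 - 20 = 81 - 44 ≡ 0; y = λ·(24 - 0) - 15 ≡ 16. → (0, 16)
double: tangent at (0, 16): λ = (3·0² + 7)/(2·16) ≡ 7/32. 32⁻¹ ≡ 22 (mod 37), so λ ≡ 7·22 ≡ 6.
  x = λ² - 0 - 0 = 36 - 0 ≡ 36; y = λ·(0 - 36) - 16 ≡ 27. → (36, 27)
add Q: (36, 27) + (20, 16). λ = (16 - 27)/(20 - 36) ≡ 26/21 mod 37. 21⁻¹ ≡ 30 (mod 37), so λ ≡ 3.
  x = λ² - 36 - 20 = 9 - 56 ≡ 27; y = λ·(36 - 27) - 27 ≡ 0. → (27, 0)

(27, 0)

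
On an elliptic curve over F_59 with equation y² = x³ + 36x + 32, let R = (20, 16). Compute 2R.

(11, 44)

tangent at (20, 16): λ = (3·20² + 36)/(2·16) ≡ 56/32. 32⁻¹ ≡ 24 (mod 59), so λ ≡ 56·24 ≡ 46.
  x = λ² - 20 - 20 = 2116 - 40 ≡ 11; y = λ·(20 - 11) - 16 ≡ 44. → (11, 44)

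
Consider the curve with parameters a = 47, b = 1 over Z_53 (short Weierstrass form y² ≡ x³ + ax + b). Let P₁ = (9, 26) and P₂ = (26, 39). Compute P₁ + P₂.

(14, 45)

(9, 26) + (26, 39). λ = (39 - 26)/(26 - 9) ≡ 13/17 mod 53. 17⁻¹ ≡ 25 (mod 53) since 17·25 = 425 ≡ 1, so λ ≡ 7.
  x = λ² - 9 - 26 = 49 - 35 ≡ 14; y = λ·(9 - 14) - 26 ≡ 45. → (14, 45)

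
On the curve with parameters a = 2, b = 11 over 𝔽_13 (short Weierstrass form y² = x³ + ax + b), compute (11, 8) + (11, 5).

The two points share x = 11 and their y-coordinates satisfy 8 + 5 ≡ 0 (mod 13), so they are inverses. Their sum is the point at infinity.

O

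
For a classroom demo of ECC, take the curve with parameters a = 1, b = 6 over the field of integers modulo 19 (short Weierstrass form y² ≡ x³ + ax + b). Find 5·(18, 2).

(0, 14)

Write P = (18, 2).
Repeated addition: build up to 5P.
2P: tangent at (18, 2): λ = (3·18² + 1)/(2·2) ≡ 4/4. 4⁻¹ ≡ 5 (mod 19), so λ ≡ 4·5 ≡ 1.
  x = λ² - 18 - 18 = 1 - 36 ≡ 3; y = λ·(18 - 3) - 2 ≡ 13. → (3, 13)
3P: (3, 13) + (18, 2). λ = (2 - 13)/(18 - 3) ≡ 8/15 mod 19. 15⁻¹ ≡ 14 (mod 19) since 15·14 = 210 ≡ 1, so λ ≡ 17.
  x = λ² - 3 - 18 = 289 - 21 ≡ 2; y = λ·(3 - 2) - 13 ≡ 4. → (2, 4)
4P: (2, 4) + (18, 2). λ = (2 - 4)/(18 - 2) ≡ 17/16 mod 19. 16⁻¹ ≡ 6 (mod 19) since 16·6 = 96 ≡ 1, so λ ≡ 7.
  x = λ² - 2 - 18 = 49 - 20 ≡ 10; y = λ·(2 - 10) - 4 ≡ 16. → (10, 16)
5P: (10, 16) + (18, 2). λ = (2 - 16)/(18 - 10) ≡ 5/8 mod 19. 8⁻¹ ≡ 12 (mod 19), so λ ≡ 3.
  x = λ² - 10 - 18 = 9 - 28 ≡ 0; y = λ·(10 - 0) - 16 ≡ 14. → (0, 14)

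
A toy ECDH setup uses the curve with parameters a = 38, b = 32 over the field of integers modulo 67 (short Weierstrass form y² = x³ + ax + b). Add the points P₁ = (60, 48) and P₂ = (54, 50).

(35, 33)

(60, 48) + (54, 50). λ = (50 - 48)/(54 - 60) ≡ 2/61 mod 67. 61⁻¹ ≡ 11 (mod 67) since 61·11 = 671 ≡ 1, so λ ≡ 22.
  x = λ² - 60 - 54 = 484 - 114 ≡ 35; y = λ·(60 - 35) - 48 ≡ 33. → (35, 33)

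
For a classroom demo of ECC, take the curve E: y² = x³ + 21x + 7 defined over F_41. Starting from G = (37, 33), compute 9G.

Repeated addition: build up to 9G.
2G: tangent at (37, 33): λ = (3·37² + 21)/(2·33) ≡ 28/25. 25⁻¹ ≡ 23 (mod 41) since 25·23 = 575 ≡ 1, so λ ≡ 28·23 ≡ 29.
  x = λ² - 37 - 37 = 841 - 74 ≡ 29; y = λ·(37 - 29) - 33 ≡ 35. → (29, 35)
3G: (29, 35) + (37, 33). λ = (33 - 35)/(37 - 29) ≡ 39/8 mod 41. 8⁻¹ ≡ 36 (mod 41), so λ ≡ 10.
  x = λ² - 29 - 37 = 100 - 66 ≡ 34; y = λ·(29 - 34) - 35 ≡ 38. → (34, 38)
4G: (34, 38) + (37, 33). λ = (33 - 38)/(37 - 34) ≡ 36/3 mod 41. 3⁻¹ ≡ 14 (mod 41) since 3·14 = 42 ≡ 1, so λ ≡ 12.
  x = λ² - 34 - 37 = 144 - 71 ≡ 32; y = λ·(34 - 32) - 38 ≡ 27. → (32, 27)
5G: (32, 27) + (37, 33). λ = (33 - 27)/(37 - 32) ≡ 6/5 mod 41. 5⁻¹ ≡ 33 (mod 41) since 5·33 = 165 ≡ 1, so λ ≡ 34.
  x = λ² - 32 - 37 = 1156 - 69 ≡ 21; y = λ·(32 - 21) - 27 ≡ 19. → (21, 19)
6G: (21, 19) + (37, 33). λ = (33 - 19)/(37 - 21) ≡ 14/16 mod 41. 16⁻¹ ≡ 18 (mod 41), so λ ≡ 6.
  x = λ² - 21 - 37 = 36 - 58 ≡ 19; y = λ·(21 - 19) - 19 ≡ 34. → (19, 34)
7G: (19, 34) + (37, 33). λ = (33 - 34)/(37 - 19) ≡ 40/18 mod 41. 18⁻¹ ≡ 16 (mod 41) since 18·16 = 288 ≡ 1, so λ ≡ 25.
  x = λ² - 19 - 37 = 625 - 56 ≡ 36; y = λ·(19 - 36) - 34 ≡ 33. → (36, 33)
8G: (36, 33) + (37, 33). λ = (33 - 33)/(37 - 36) ≡ 0/1 mod 41. 1⁻¹ ≡ 1 (mod 41) since 1·1 = 1 ≡ 1, so λ ≡ 0.
  x = λ² - 36 - 37 = 0 - 73 ≡ 9; y = λ·(36 - 9) - 33 ≡ 8. → (9, 8)
9G: (9, 8) + (37, 33). λ = (33 - 8)/(37 - 9) ≡ 25/28 mod 41. 28⁻¹ ≡ 22 (mod 41) since 28·22 = 616 ≡ 1, so λ ≡ 17.
  x = λ² - 9 - 37 = 289 - 46 ≡ 38; y = λ·(9 - 38) - 8 ≡ 32. → (38, 32)

(38, 32)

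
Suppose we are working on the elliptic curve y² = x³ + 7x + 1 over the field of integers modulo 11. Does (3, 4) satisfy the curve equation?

yes

y² = 4² ≡ 5; x³ + 7x + 1 = 49 ≡ 5 (mod 11). 5 = 5.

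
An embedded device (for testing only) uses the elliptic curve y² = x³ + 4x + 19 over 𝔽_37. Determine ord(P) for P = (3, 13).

8

2P: tangent at (3, 13): λ = (3·3² + 4)/(2·13) ≡ 31/26. 26⁻¹ ≡ 10 (mod 37) since 26·10 = 260 ≡ 1, so λ ≡ 31·10 ≡ 14.
  x = λ² - 3 - 3 = 196 - 6 ≡ 5; y = λ·(3 - 5) - 13 ≡ 33. → (5, 33)
3P: (5, 33) + (3, 13). λ = (13 - 33)/(3 - 5) ≡ 17/35 mod 37. 35⁻¹ ≡ 18 (mod 37) since 35·18 = 630 ≡ 1, so λ ≡ 10.
  x = λ² - 5 - 3 = 100 - 8 ≡ 18; y = λ·(5 - 18) - 33 ≡ 22. → (18, 22)
4P: (18, 22) + (3, 13). λ = (13 - 22)/(3 - 18) ≡ 28/22 mod 37. 22⁻¹ ≡ 32 (mod 37), so λ ≡ 8.
  x = λ² - 18 - 3 = 64 - 21 ≡ 6; y = λ·(18 - 6) - 22 ≡ 0. → (6, 0)
5P: (6, 0) + (3, 13). λ = (13 - 0)/(3 - 6) ≡ 13/34 mod 37. 34⁻¹ ≡ 12 (mod 37), so λ ≡ 8.
  x = λ² - 6 - 3 = 64 - 9 ≡ 18; y = λ·(6 - 18) - 0 ≡ 15. → (18, 15)
6P: (18, 15) + (3, 13). λ = (13 - 15)/(3 - 18) ≡ 35/22 mod 37. 22⁻¹ ≡ 32 (mod 37), so λ ≡ 10.
  x = λ² - 18 - 3 = 100 - 21 ≡ 5; y = λ·(18 - 5) - 15 ≡ 4. → (5, 4)
7P: (5, 4) + (3, 13). λ = (13 - 4)/(3 - 5) ≡ 9/35 mod 37. 35⁻¹ ≡ 18 (mod 37) since 35·18 = 630 ≡ 1, so λ ≡ 14.
  x = λ² - 5 - 3 = 196 - 8 ≡ 3; y = λ·(5 - 3) - 4 ≡ 24. → (3, 24)
8P: (3, 24) + (3, 13): same x and y₁ ≡ -y₂, so the sum is the point at infinity.
8P = the point at infinity, so the order is 8.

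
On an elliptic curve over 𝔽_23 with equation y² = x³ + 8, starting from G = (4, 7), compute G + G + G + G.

(0, 13)

Double-and-add on 4 = (100)₂. Start with G = (4, 7) for the leading 1-bit.
double: tangent at (4, 7): λ = (3·4² + 0)/(2·7) ≡ 2/14. 14⁻¹ ≡ 5 (mod 23) since 14·5 = 70 ≡ 1, so λ ≡ 2·5 ≡ 10.
  x = λ² - 4 - 4 = 100 - 8 ≡ 0; y = λ·(4 - 0) - 7 ≡ 10. → (0, 10)
double: tangent at (0, 10): λ = (3·0² + 0)/(2·10) ≡ 0/20. 20⁻¹ ≡ 15 (mod 23), so λ ≡ 0·15 ≡ 0.
  x = λ² - 0 - 0 = 0 - 0 ≡ 0; y = λ·(0 - 0) - 10 ≡ 13. → (0, 13)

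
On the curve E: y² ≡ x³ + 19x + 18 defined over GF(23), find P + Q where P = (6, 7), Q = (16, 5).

(13, 22)

(6, 7) + (16, 5). λ = (5 - 7)/(16 - 6) ≡ 21/10 mod 23. 10⁻¹ ≡ 7 (mod 23), so λ ≡ 9.
  x = λ² - 6 - 16 = 81 - 22 ≡ 13; y = λ·(6 - 13) - 7 ≡ 22. → (13, 22)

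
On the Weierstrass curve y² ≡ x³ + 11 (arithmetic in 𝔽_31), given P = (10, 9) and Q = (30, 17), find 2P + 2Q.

First 2P:
Repeated addition: build up to 2P.
2P: tangent at (10, 9): λ = (3·10² + 0)/(2·9) ≡ 21/18. 18⁻¹ ≡ 19 (mod 31), so λ ≡ 21·19 ≡ 27.
  x = λ² - 10 - 10 = 729 - 20 ≡ 27; y = λ·(10 - 27) - 9 ≡ 28. → (27, 28)
2P = (27, 28).
Next 2Q:
Repeated addition: build up to 2Q.
2Q: tangent at (30, 17): λ = (3·30² + 0)/(2·17) ≡ 3/3. 3⁻¹ ≡ 21 (mod 31) since 3·21 = 63 ≡ 1, so λ ≡ 3·21 ≡ 1.
  x = λ² - 30 - 30 = 1 - 60 ≡ 3; y = λ·(30 - 3) - 17 ≡ 10. → (3, 10)
2Q = (3, 10).
Finally 2P + 2Q:
(27, 28) + (3, 10). λ = (10 - 28)/(3 - 27) ≡ 13/7 mod 31. 7⁻¹ ≡ 9 (mod 31), so λ ≡ 24.
  x = λ² - 27 - 3 = 576 - 30 ≡ 19; y = λ·(27 - 19) - 28 ≡ 9. → (19, 9)

(19, 9)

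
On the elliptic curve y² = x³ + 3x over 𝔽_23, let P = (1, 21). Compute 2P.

tangent at (1, 21): λ = (3·1² + 3)/(2·21) ≡ 6/19. 19⁻¹ ≡ 17 (mod 23), so λ ≡ 6·17 ≡ 10.
  x = λ² - 1 - 1 = 100 - 2 ≡ 6; y = λ·(1 - 6) - 21 ≡ 21. → (6, 21)

(6, 21)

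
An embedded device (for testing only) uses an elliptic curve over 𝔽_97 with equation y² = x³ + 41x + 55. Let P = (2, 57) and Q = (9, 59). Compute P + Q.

(94, 83)

(2, 57) + (9, 59). λ = (59 - 57)/(9 - 2) ≡ 2/7 mod 97. 7⁻¹ ≡ 14 (mod 97), so λ ≡ 28.
  x = λ² - 2 - 9 = 784 - 11 ≡ 94; y = λ·(2 - 94) - 57 ≡ 83. → (94, 83)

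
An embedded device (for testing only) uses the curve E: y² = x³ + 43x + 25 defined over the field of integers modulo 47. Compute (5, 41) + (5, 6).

The two points share x = 5 and their y-coordinates satisfy 41 + 6 ≡ 0 (mod 47), so they are inverses. Their sum is O.

O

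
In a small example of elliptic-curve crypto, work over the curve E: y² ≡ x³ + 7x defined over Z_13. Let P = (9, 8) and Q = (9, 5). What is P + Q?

O

The two points share x = 9 and their y-coordinates satisfy 8 + 5 ≡ 0 (mod 13), so they are inverses. Their sum is 𝒪.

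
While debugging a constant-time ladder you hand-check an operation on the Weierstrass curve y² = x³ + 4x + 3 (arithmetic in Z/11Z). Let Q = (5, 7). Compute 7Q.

O

Repeated addition: build up to 7Q.
2Q: tangent at (5, 7): λ = (3·5² + 4)/(2·7) ≡ 2/3. 3⁻¹ ≡ 4 (mod 11) since 3·4 = 12 ≡ 1, so λ ≡ 2·4 ≡ 8.
  x = λ² - 5 - 5 = 64 - 10 ≡ 10; y = λ·(5 - 10) - 7 ≡ 8. → (10, 8)
3Q: (10, 8) + (5, 7). λ = (7 - 8)/(5 - 10) ≡ 10/6 mod 11. 6⁻¹ ≡ 2 (mod 11) since 6·2 = 12 ≡ 1, so λ ≡ 9.
  x = λ² - 10 - 5 = 81 - 15 ≡ 0; y = λ·(10 - 0) - 8 ≡ 5. → (0, 5)
4Q: (0, 5) + (5, 7). λ = (7 - 5)/(5 - 0) ≡ 2/5 mod 11. 5⁻¹ ≡ 9 (mod 11) since 5·9 = 45 ≡ 1, so λ ≡ 7.
  x = λ² - 0 - 5 = 49 - 5 ≡ 0; y = λ·(0 - 0) - 5 ≡ 6. → (0, 6)
5Q: (0, 6) + (5, 7). λ = (7 - 6)/(5 - 0) ≡ 1/5 mod 11. 5⁻¹ ≡ 9 (mod 11) since 5·9 = 45 ≡ 1, so λ ≡ 9.
  x = λ² - 0 - 5 = 81 - 5 ≡ 10; y = λ·(0 - 10) - 6 ≡ 3. → (10, 3)
6Q: (10, 3) + (5, 7). λ = (7 - 3)/(5 - 10) ≡ 4/6 mod 11. 6⁻¹ ≡ 2 (mod 11), so λ ≡ 8.
  x = λ² - 10 - 5 = 64 - 15 ≡ 5; y = λ·(10 - 5) - 3 ≡ 4. → (5, 4)
7Q: (5, 4) + (5, 7): same x and y₁ ≡ -y₂, so the sum is O.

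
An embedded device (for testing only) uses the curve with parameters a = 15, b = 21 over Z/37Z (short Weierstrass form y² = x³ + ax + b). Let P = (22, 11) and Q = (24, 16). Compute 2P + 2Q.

O

First 2P:
Repeated addition: build up to 2P.
2P: tangent at (22, 11): λ = (3·22² + 15)/(2·11) ≡ 24/22. 22⁻¹ ≡ 32 (mod 37), so λ ≡ 24·32 ≡ 28.
  x = λ² - 22 - 22 = 784 - 44 ≡ 0; y = λ·(22 - 0) - 11 ≡ 13. → (0, 13)
2P = (0, 13).
Next 2Q:
Repeated addition: build up to 2Q.
2Q: tangent at (24, 16): λ = (3·24² + 15)/(2·16) ≡ 4/32. 32⁻¹ ≡ 22 (mod 37) since 32·22 = 704 ≡ 1, so λ ≡ 4·22 ≡ 14.
  x = λ² - 24 - 24 = 196 - 48 ≡ 0; y = λ·(24 - 0) - 16 ≡ 24. → (0, 24)
2Q = (0, 24).
Finally 2P + 2Q:
(0, 13) + (0, 24): same x and y₁ ≡ -y₂, so the sum is O.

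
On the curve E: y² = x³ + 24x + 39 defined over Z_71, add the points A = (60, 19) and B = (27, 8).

(63, 51)

(60, 19) + (27, 8). λ = (8 - 19)/(27 - 60) ≡ 60/38 mod 71. 38⁻¹ ≡ 43 (mod 71), so λ ≡ 24.
  x = λ² - 60 - 27 = 576 - 87 ≡ 63; y = λ·(60 - 63) - 19 ≡ 51. → (63, 51)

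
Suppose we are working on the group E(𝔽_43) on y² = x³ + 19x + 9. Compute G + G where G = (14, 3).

tangent at (14, 3): λ = (3·14² + 19)/(2·3) ≡ 5/6. 6⁻¹ ≡ 36 (mod 43), so λ ≡ 5·36 ≡ 8.
  x = λ² - 14 - 14 = 64 - 28 ≡ 36; y = λ·(14 - 36) - 3 ≡ 36. → (36, 36)

(36, 36)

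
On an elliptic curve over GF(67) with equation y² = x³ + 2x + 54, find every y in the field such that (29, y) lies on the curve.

x³ + 2x + 54 = 24501 ≡ 46 (mod 67).
46 is a non-residue mod 67; no y exists.

none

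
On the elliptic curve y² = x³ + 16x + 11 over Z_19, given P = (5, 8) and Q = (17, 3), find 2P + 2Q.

First 2P:
Repeated addition: build up to 2P.
2P: tangent at (5, 8): λ = (3·5² + 16)/(2·8) ≡ 15/16. 16⁻¹ ≡ 6 (mod 19) since 16·6 = 96 ≡ 1, so λ ≡ 15·6 ≡ 14.
  x = λ² - 5 - 5 = 196 - 10 ≡ 15; y = λ·(5 - 15) - 8 ≡ 4. → (15, 4)
2P = (15, 4).
Next 2Q:
Repeated addition: build up to 2Q.
2Q: tangent at (17, 3): λ = (3·17² + 16)/(2·3) ≡ 9/6. 6⁻¹ ≡ 16 (mod 19) since 6·16 = 96 ≡ 1, so λ ≡ 9·16 ≡ 11.
  x = λ² - 17 - 17 = 121 - 34 ≡ 11; y = λ·(17 - 11) - 3 ≡ 6. → (11, 6)
2Q = (11, 6).
Finally 2P + 2Q:
(15, 4) + (11, 6). λ = (6 - 4)/(11 - 15) ≡ 2/15 mod 19. 15⁻¹ ≡ 14 (mod 19) since 15·14 = 210 ≡ 1, so λ ≡ 9.
  x = λ² - 15 - 11 = 81 - 26 ≡ 17; y = λ·(15 - 17) - 4 ≡ 16. → (17, 16)

(17, 16)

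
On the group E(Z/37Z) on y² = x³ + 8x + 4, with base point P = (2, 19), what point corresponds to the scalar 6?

Double-and-add on 6 = (110)₂. Start with P = (2, 19) for the leading 1-bit.
double: tangent at (2, 19): λ = (3·2² + 8)/(2·19) ≡ 20/1. 1⁻¹ ≡ 1 (mod 37) since 1·1 = 1 ≡ 1, so λ ≡ 20·1 ≡ 20.
  x = λ² - 2 - 2 = 400 - 4 ≡ 26; y = λ·(2 - 26) - 19 ≡ 19. → (26, 19)
add P: (26, 19) + (2, 19). λ = (19 - 19)/(2 - 26) ≡ 0/13 mod 37. 13⁻¹ ≡ 20 (mod 37), so λ ≡ 0.
  x = λ² - 26 - 2 = 0 - 28 ≡ 9; y = λ·(26 - 9) - 19 ≡ 18. → (9, 18)
double: tangent at (9, 18): λ = (3·9² + 8)/(2·18) ≡ 29/36. 36⁻¹ ≡ 36 (mod 37) since 36·36 = 1296 ≡ 1, so λ ≡ 29·36 ≡ 8.
  x = λ² - 9 - 9 = 64 - 18 ≡ 9; y = λ·(9 - 9) - 18 ≡ 19. → (9, 19)

(9, 19)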